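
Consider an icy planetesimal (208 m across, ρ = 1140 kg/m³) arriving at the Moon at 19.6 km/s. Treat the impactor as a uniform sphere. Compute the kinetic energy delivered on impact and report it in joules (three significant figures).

E ≈ 1.03 × 10^18 J

v = 19600 m/s.
Mass m = (π/6) ρ d³ = (π/6) × 1140 × (208)³ = 5.371 × 10^9 kg
E = ½ m v² = 0.5 × 5.371 × 10^9 × (19600)² = 1.032 × 10^18 J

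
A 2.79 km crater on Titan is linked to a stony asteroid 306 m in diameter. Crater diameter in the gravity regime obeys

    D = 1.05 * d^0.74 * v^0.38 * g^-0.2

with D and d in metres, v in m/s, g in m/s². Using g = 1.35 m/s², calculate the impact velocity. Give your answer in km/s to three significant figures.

Rearranging for v: v = [D / (1.05 · 306^0.74 · 1.35^-0.2)]^(1/0.38).
D = 2790 m.
306^0.74 = 69.09
1.35^-0.2 = 0.9417
Denominator = 1.05 × 69.09 × 0.9417 = 68.32
D / 68.32 = 2790 / 68.32 = 40.84
v = 40.84^(1/0.38) = 40.84^2.6316 = 17367 m/s

v ≈ 17.4 km/s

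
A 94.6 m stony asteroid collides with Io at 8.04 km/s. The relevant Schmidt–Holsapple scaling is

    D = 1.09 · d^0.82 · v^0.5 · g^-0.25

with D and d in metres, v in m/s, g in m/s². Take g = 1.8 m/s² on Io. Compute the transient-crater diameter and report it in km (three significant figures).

In SI units: v = 8040 m/s.
d^0.82 = 94.6^0.82 = 41.71
v^0.5 = 8040^0.5 = 89.67
g^-0.25 = 1.8^-0.25 = 0.8633
D = 1.09 × 41.71 × 89.67 × 0.8633 = 3519 m
   = 3.519 km

D ≈ 3.52 km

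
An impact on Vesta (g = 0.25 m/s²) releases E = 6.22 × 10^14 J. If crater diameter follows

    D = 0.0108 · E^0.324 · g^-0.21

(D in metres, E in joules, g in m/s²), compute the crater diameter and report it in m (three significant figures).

D ≈ 898 m

E^0.324 = (6.22 × 10^14)^0.324 = 6.211 × 10^4
g^-0.21 = 0.25^-0.21 = 1.338
D = 0.0108 × 6.211 × 10^4 × 1.338 = 897.5 m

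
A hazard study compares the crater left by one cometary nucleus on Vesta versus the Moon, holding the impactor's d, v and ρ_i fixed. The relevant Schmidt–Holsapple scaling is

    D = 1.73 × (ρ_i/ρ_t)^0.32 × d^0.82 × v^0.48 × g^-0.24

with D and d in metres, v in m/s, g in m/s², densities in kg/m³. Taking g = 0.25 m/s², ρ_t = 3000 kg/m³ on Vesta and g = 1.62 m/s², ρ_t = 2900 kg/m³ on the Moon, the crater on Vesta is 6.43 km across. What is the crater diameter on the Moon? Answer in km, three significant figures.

D ≈ 4.15 km

The impactor-only factors (d, v, ρ_i) cancel in the ratio, leaving D_Moon/D_Vesta = (g_Moon/g_Vesta)^-0.24 · (ρ_t,Vesta/ρ_t,Moon)^0.32.
(1.62/0.25)^-0.24 = 6.480^-0.24 = 0.6386
(3000/2900)^0.32 = 1.034^0.32 = 1.011
Ratio = 0.6386 × 1.011 = 0.6456
D_Moon = 0.6456 × 6.43 km = 4.15 km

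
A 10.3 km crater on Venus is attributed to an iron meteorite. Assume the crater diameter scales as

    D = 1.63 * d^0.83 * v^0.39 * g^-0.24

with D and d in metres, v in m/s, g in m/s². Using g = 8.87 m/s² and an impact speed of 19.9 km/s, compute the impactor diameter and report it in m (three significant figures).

Rearranging for d: d = [D / (1.63 · 19900^0.39 · 8.87^-0.24)]^(1/0.83).
D = 10300 m.
19900^0.39 = 47.48
8.87^-0.24 = 0.5922
Denominator = 1.63 × 47.48 × 0.5922 = 45.83
D / 45.83 = 10300 / 45.83 = 224.7
d = 224.7^(1/0.83) = 224.7^1.2048 = 681.1 m

d ≈ 681 m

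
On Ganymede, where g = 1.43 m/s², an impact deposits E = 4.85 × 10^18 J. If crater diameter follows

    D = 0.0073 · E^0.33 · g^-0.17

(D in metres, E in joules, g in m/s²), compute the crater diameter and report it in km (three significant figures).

D ≈ 10.1 km

E^0.33 = (4.85 × 10^18)^0.33 = 1.467 × 10^6
g^-0.17 = 1.43^-0.17 = 0.9410
D = 0.0073 × 1.467 × 10^6 × 0.9410 = 10077 m
   = 10.08 km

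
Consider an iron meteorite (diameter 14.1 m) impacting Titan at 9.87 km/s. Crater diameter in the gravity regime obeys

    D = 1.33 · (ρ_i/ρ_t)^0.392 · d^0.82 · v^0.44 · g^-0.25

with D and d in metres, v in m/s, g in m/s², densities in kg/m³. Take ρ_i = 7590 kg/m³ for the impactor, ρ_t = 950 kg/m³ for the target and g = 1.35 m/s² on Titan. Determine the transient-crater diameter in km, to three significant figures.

D ≈ 1.40 km

In SI units: v = 9870 m/s.
(ρ_i/ρ_t)^0.392 = (7590/950)^0.392 = 2.258
d^0.82 = 14.1^0.82 = 8.757
v^0.44 = 9870^0.44 = 57.21
g^-0.25 = 1.35^-0.25 = 0.9277
D = 1.33 × 2.258 × 8.757 × 57.21 × 0.9277 = 1396 m
   = 1.396 km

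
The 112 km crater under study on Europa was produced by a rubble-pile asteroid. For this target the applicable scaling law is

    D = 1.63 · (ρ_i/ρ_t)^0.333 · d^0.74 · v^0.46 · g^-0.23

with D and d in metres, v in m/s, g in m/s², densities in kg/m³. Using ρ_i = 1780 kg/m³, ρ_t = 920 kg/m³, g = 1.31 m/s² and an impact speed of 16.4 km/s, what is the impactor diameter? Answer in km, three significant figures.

Rearranging for d: d = [D / (1.63 · (1780/920)^0.333 · 16400^0.46 · 1.31^-0.23)]^(1/0.74).
D = 112000 m.
(1780/920)^0.333 = 1.246
16400^0.46 = 86.86
1.31^-0.23 = 0.9398
Denominator = 1.63 × 1.246 × 86.86 × 0.9398 = 165.8
D / 165.8 = 112000 / 165.8 = 675.5
d = 675.5^(1/0.74) = 675.5^1.3514 = 6667 m

d ≈ 6.67 km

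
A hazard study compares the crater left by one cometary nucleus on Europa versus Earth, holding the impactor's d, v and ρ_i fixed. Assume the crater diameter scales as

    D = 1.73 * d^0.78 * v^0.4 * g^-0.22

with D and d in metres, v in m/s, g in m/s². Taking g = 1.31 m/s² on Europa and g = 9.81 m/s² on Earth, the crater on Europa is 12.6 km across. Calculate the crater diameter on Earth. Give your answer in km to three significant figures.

D ≈ 8.09 km

All impactor-dependent factors cancel in the ratio, leaving D_Earth/D_Europa = (g_Earth/g_Europa)^-0.22.
(9.81/1.31)^-0.22 = 7.489^-0.22 = 0.6421
D_Earth = 0.6421 × 12.6 km = 8.09 km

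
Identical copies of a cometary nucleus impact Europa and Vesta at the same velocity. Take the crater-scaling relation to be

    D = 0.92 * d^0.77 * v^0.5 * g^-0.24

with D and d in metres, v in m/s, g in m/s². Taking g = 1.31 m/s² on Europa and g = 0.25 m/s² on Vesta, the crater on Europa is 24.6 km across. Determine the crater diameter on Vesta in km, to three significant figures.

D ≈ 36.6 km

All impactor-dependent factors cancel in the ratio, leaving D_Vesta/D_Europa = (g_Vesta/g_Europa)^-0.24.
(0.25/1.31)^-0.24 = 0.1908^-0.24 = 1.488
D_Vesta = 1.488 × 24.6 km = 36.6 km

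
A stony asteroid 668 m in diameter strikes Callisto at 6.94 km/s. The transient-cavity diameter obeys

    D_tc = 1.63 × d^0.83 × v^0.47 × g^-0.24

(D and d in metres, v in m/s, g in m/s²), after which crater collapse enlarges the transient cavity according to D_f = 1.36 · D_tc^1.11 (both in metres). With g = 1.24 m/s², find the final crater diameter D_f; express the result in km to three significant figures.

v = 6940 m/s.
d^0.83 = 668^0.83 = 221.1
v^0.47 = 6940^0.47 = 63.89
g^-0.24 = 1.24^-0.24 = 0.9497
D_tc = 1.63 × 221.1 × 63.89 × 0.9497 = 21870 m
D_f = 1.36 × (21870)^1.11 = 89283 m
     = 89.28 km

D_f ≈ 89.3 km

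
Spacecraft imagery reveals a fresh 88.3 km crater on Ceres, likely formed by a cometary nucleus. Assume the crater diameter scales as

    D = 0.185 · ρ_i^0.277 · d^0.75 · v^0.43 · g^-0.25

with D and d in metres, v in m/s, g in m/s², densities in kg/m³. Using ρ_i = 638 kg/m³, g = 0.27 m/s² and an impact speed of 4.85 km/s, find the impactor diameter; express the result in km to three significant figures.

Rearranging for d: d = [D / (0.185 · 638^0.277 · 4850^0.43 · 0.27^-0.25)]^(1/0.75).
D = 88300 m.
638^0.277 = 5.983
4850^0.43 = 38.45
0.27^-0.25 = 1.387
Denominator = 0.185 × 5.983 × 38.45 × 1.387 = 59.03
D / 59.03 = 88300 / 59.03 = 1496
d = 1496^(1/0.75) = 1496^1.3333 = 17106 m

d ≈ 17.1 km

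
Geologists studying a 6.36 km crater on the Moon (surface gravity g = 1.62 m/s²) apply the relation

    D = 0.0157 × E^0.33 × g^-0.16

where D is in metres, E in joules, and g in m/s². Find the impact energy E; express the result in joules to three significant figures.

Rearranging: E = [D / (0.0157 · g^-0.16)]^(1/0.33).
D = 6360 m.
g^-0.16 = 1.62^-0.16 = 0.9257
D / (0.0157 × 0.9257) = 6360 / (0.01453) = 4.377 × 10^5
E = (4.377 × 10^5)^3.0303 = 1.243 × 10^17 J

E ≈ 1.24 × 10^17 J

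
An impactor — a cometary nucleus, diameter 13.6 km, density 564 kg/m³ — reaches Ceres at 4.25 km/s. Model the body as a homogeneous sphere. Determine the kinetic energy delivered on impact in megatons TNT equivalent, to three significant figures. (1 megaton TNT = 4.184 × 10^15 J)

d = 13600 m; v = 4250 m/s.
Mass m = (π/6) ρ d³ = (π/6) × 564 × (13600)³ = 7.428 × 10^14 kg
E = ½ m v² = 0.5 × 7.428 × 10^14 × (4250)² = 6.708 × 10^21 J
   = 6.708 × 10^21 / 4.184×10^15 = 1.603 × 10^6 Mt

E ≈ 1.60 × 10^6 Mt TNT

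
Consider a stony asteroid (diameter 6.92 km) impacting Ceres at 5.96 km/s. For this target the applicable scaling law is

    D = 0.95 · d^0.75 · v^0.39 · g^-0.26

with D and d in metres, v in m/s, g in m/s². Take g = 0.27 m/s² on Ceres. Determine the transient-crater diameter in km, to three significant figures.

D ≈ 30.1 km

In SI units: d = 6920 m, v = 5960 m/s.
d^0.75 = 6920^0.75 = 758.7
v^0.39 = 5960^0.39 = 29.67
g^-0.26 = 0.27^-0.26 = 1.406
D = 0.95 × 758.7 × 29.67 × 1.406 = 30067 m
   = 30.07 km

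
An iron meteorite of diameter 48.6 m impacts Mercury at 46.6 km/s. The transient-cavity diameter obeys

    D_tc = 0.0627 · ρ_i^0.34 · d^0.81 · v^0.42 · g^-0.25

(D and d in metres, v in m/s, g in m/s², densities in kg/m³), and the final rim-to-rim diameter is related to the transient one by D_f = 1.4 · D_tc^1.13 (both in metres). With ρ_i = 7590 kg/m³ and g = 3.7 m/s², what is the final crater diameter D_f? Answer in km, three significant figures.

v = 46600 m/s.
ρ_i^0.34 = 7590^0.34 = 20.86
d^0.81 = 48.6^0.81 = 23.24
v^0.42 = 46600^0.42 = 91.35
g^-0.25 = 3.7^-0.25 = 0.7210
D_tc = 0.0627 × 20.86 × 23.24 × 91.35 × 0.7210 = 2002 m
D_f = 1.4 × (2002)^1.13 = 7530 m
     = 7.530 km

D_f ≈ 7.53 km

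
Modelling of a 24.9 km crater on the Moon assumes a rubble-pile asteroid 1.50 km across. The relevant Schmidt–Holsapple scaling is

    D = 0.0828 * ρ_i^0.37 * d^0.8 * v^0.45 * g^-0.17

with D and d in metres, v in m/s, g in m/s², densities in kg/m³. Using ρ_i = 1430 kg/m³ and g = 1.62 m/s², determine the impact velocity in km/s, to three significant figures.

Rearranging for v: v = [D / (0.0828 · 1430^0.37 · 1500^0.8 · 1.62^-0.17)]^(1/0.45).
D = 24900 m.
1430^0.37 = 14.71
1500^0.8 = 347.4
1.62^-0.17 = 0.9213
Denominator = 0.0828 × 14.71 × 347.4 × 0.9213 = 389.8
D / 389.8 = 24900 / 389.8 = 63.88
v = 63.88^(1/0.45) = 63.88^2.2222 = 10277 m/s

v ≈ 10.3 km/s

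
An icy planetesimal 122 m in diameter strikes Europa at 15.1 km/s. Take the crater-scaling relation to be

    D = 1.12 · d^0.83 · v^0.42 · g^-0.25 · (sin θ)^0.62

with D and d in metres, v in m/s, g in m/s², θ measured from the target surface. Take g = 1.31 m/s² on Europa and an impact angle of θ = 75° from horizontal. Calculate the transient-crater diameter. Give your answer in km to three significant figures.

D ≈ 3.14 km

In SI units: v = 15100 m/s.
d^0.83 = 122^0.83 = 53.91
v^0.42 = 15100^0.42 = 56.91
g^-0.25 = 1.31^-0.25 = 0.9347
(sin 75°)^0.62 = 0.9659^0.62 = 0.9787
D = 1.12 × 53.91 × 56.91 × 0.9347 × 0.9787 = 3143 m
   = 3.143 km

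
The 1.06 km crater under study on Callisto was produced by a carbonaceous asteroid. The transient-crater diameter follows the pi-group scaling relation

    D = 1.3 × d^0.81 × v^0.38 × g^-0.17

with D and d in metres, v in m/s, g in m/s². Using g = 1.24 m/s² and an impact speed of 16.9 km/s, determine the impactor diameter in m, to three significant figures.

Rearranging for d: d = [D / (1.3 · 16900^0.38 · 1.24^-0.17)]^(1/0.81).
D = 1060 m.
16900^0.38 = 40.42
1.24^-0.17 = 0.9641
Denominator = 1.3 × 40.42 × 0.9641 = 50.66
D / 50.66 = 1060 / 50.66 = 20.92
d = 20.92^(1/0.81) = 20.92^1.2346 = 42.69 m

d ≈ 42.7 m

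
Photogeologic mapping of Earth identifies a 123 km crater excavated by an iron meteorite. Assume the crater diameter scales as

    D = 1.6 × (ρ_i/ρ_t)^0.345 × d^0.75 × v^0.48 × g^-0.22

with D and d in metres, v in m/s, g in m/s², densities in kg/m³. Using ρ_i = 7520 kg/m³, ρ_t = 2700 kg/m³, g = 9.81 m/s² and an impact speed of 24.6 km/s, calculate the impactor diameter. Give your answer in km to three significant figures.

d ≈ 6.17 km

Rearranging for d: d = [D / (1.6 · (7520/2700)^0.345 · 24600^0.48 · 9.81^-0.22)]^(1/0.75).
D = 123000 m.
(7520/2700)^0.345 = 1.424
24600^0.48 = 128.1
9.81^-0.22 = 0.6051
Denominator = 1.6 × 1.424 × 128.1 × 0.6051 = 176.6
D / 176.6 = 123000 / 176.6 = 696.5
d = 696.5^(1/0.75) = 696.5^1.3333 = 6173 m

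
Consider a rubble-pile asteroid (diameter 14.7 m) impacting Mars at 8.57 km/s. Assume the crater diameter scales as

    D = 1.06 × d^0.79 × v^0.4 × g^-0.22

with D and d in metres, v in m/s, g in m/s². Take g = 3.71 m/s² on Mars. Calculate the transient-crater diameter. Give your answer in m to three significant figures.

D ≈ 249 m

In SI units: v = 8570 m/s.
d^0.79 = 14.7^0.79 = 8.360
v^0.4 = 8570^0.4 = 37.43
g^-0.22 = 3.71^-0.22 = 0.7494
D = 1.06 × 8.360 × 37.43 × 0.7494 = 248.6 m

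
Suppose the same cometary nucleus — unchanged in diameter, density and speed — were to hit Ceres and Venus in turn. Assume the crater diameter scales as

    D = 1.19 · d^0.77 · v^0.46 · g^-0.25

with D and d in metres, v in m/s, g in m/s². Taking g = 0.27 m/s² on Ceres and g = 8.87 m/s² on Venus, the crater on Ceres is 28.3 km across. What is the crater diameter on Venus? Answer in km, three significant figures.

D ≈ 11.8 km

All impactor-dependent factors cancel in the ratio, leaving D_Venus/D_Ceres = (g_Venus/g_Ceres)^-0.25.
(8.87/0.27)^-0.25 = 32.85^-0.25 = 0.4177
D_Venus = 0.4177 × 28.3 km = 11.8 km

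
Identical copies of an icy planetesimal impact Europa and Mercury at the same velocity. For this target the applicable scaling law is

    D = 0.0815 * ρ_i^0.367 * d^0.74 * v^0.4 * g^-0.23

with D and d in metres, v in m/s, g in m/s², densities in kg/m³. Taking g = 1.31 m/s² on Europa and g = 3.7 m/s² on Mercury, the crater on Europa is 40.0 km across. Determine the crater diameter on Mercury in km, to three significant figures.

D ≈ 31.5 km

All impactor-dependent factors cancel in the ratio, leaving D_Mercury/D_Europa = (g_Mercury/g_Europa)^-0.23.
(3.7/1.31)^-0.23 = 2.824^-0.23 = 0.7876
D_Mercury = 0.7876 × 40.0 km = 31.5 km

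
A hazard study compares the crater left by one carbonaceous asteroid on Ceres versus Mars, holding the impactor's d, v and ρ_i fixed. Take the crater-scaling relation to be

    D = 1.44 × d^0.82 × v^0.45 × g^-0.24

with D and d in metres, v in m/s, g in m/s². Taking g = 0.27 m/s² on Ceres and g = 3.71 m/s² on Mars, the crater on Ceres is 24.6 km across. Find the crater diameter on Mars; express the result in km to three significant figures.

D ≈ 13.1 km

All impactor-dependent factors cancel in the ratio, leaving D_Mars/D_Ceres = (g_Mars/g_Ceres)^-0.24.
(3.71/0.27)^-0.24 = 13.74^-0.24 = 0.5332
D_Mars = 0.5332 × 24.6 km = 13.1 km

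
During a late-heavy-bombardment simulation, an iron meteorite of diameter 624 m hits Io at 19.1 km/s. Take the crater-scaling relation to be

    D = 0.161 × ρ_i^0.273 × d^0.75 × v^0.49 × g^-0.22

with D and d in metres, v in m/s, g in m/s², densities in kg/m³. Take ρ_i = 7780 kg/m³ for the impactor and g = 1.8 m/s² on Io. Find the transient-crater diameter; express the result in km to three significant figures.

D ≈ 25.5 km

In SI units: v = 19100 m/s.
ρ_i^0.273 = 7780^0.273 = 11.54
d^0.75 = 624^0.75 = 124.8
v^0.49 = 19100^0.49 = 125.2
g^-0.22 = 1.8^-0.22 = 0.8787
D = 0.161 × 11.54 × 124.8 × 125.2 × 0.8787 = 25509 m
   = 25.51 km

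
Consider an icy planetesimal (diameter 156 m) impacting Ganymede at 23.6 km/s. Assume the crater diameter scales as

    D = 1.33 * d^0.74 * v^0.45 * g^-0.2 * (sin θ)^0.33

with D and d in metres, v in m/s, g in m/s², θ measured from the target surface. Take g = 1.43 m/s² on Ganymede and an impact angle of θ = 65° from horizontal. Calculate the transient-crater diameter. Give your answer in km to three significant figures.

In SI units: v = 23600 m/s.
d^0.74 = 156^0.74 = 41.97
v^0.45 = 23600^0.45 = 92.86
g^-0.2 = 1.43^-0.2 = 0.9310
(sin 65°)^0.33 = 0.9063^0.33 = 0.9681
D = 1.33 × 41.97 × 92.86 × 0.9310 × 0.9681 = 4672 m
   = 4.672 km

D ≈ 4.67 km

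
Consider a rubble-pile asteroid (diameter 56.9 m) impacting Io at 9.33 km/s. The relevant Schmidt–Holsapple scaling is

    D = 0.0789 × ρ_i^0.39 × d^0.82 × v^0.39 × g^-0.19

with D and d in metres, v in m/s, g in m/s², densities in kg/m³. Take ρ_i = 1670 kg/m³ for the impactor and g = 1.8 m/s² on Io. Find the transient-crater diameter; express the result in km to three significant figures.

In SI units: v = 9330 m/s.
ρ_i^0.39 = 1670^0.39 = 18.07
d^0.82 = 56.9^0.82 = 27.49
v^0.39 = 9330^0.39 = 35.34
g^-0.19 = 1.8^-0.19 = 0.8943
D = 0.0789 × 18.07 × 27.49 × 35.34 × 0.8943 = 1239 m
   = 1.239 km

D ≈ 1.24 km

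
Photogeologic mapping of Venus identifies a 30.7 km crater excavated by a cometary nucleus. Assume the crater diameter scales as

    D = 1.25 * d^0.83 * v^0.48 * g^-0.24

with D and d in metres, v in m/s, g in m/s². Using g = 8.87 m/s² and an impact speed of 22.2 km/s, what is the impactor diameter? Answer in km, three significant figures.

Rearranging for d: d = [D / (1.25 · 22200^0.48 · 8.87^-0.24)]^(1/0.83).
D = 30700 m.
22200^0.48 = 122.0
8.87^-0.24 = 0.5922
Denominator = 1.25 × 122.0 × 0.5922 = 90.31
D / 90.31 = 30700 / 90.31 = 339.9
d = 339.9^(1/0.83) = 339.9^1.2048 = 1121 m

d ≈ 1.12 km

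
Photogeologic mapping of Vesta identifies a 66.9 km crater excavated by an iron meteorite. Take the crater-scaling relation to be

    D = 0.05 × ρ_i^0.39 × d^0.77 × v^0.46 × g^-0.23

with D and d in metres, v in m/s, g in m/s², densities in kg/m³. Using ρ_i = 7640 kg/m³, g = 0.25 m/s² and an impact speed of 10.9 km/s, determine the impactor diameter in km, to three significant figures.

d ≈ 2.50 km

Rearranging for d: d = [D / (0.05 · 7640^0.39 · 10900^0.46 · 0.25^-0.23)]^(1/0.77).
D = 66900 m.
7640^0.39 = 32.69
10900^0.46 = 71.98
0.25^-0.23 = 1.376
Denominator = 0.05 × 32.69 × 71.98 × 1.376 = 161.9
D / 161.9 = 66900 / 161.9 = 413.2
d = 413.2^(1/0.77) = 413.2^1.2987 = 2498 m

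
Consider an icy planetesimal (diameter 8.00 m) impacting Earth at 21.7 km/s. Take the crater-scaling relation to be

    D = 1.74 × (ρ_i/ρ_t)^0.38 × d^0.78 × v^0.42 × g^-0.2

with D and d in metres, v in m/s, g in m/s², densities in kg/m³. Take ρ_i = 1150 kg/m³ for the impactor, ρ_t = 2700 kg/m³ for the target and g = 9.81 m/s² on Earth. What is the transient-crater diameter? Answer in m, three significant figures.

D ≈ 267 m

In SI units: v = 21700 m/s.
(ρ_i/ρ_t)^0.38 = (1150/2700)^0.38 = 0.7230
d^0.78 = 8^0.78 = 5.063
v^0.42 = 21700^0.42 = 66.27
g^-0.2 = 9.81^-0.2 = 0.6334
D = 1.74 × 0.7230 × 5.063 × 66.27 × 0.6334 = 267.4 m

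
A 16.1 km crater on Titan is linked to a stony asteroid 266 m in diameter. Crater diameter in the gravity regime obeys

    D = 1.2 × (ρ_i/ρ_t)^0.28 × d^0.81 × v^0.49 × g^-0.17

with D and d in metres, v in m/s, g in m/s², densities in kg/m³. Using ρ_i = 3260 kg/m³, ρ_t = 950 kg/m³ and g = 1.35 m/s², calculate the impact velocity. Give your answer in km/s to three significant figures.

v ≈ 14.3 km/s

Rearranging for v: v = [D / (1.2 · (3260/950)^0.28 · 266^0.81 · 1.35^-0.17)]^(1/0.49).
D = 16100 m.
(3260/950)^0.28 = 1.412
266^0.81 = 92.08
1.35^-0.17 = 0.9503
Denominator = 1.2 × 1.412 × 92.08 × 0.9503 = 148.3
D / 148.3 = 16100 / 148.3 = 108.6
v = 108.6^(1/0.49) = 108.6^2.0408 = 14280 m/s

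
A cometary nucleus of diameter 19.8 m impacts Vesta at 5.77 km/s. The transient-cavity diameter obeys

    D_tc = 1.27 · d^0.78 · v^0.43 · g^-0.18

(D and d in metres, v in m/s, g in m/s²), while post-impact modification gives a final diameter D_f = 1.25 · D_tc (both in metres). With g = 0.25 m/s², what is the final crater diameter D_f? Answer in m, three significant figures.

D_f ≈ 867 m

v = 5770 m/s.
d^0.78 = 19.8^0.78 = 10.27
v^0.43 = 5770^0.43 = 41.43
g^-0.18 = 0.25^-0.18 = 1.283
D_tc = 1.27 × 10.27 × 41.43 × 1.283 = 693.3 m
D_f = 1.25 × 693.3 = 866.6 m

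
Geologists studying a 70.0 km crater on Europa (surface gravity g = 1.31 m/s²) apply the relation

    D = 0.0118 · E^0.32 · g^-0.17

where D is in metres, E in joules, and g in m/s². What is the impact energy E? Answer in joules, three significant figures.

Rearranging: E = [D / (0.0118 · g^-0.17)]^(1/0.32).
D = 70000 m.
g^-0.17 = 1.31^-0.17 = 0.9551
D / (0.0118 × 0.9551) = 70000 / (0.01127) = 6.211 × 10^6
E = (6.211 × 10^6)^3.125 = 1.693 × 10^21 J

E ≈ 1.69 × 10^21 J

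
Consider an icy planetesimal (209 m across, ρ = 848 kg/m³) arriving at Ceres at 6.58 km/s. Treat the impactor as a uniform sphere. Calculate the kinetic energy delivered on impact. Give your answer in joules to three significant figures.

v = 6580 m/s.
Mass m = (π/6) ρ d³ = (π/6) × 848 × (209)³ = 4.054 × 10^9 kg
E = ½ m v² = 0.5 × 4.054 × 10^9 × (6580)² = 8.776 × 10^16 J

E ≈ 8.78 × 10^16 J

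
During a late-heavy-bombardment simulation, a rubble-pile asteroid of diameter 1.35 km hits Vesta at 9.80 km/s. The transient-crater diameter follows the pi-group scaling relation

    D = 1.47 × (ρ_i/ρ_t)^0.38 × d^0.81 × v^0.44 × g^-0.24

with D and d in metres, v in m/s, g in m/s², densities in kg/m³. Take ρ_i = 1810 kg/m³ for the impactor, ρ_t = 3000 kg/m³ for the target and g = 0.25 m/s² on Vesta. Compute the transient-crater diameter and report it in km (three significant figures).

D ≈ 33.1 km

In SI units: d = 1350 m, v = 9800 m/s.
(ρ_i/ρ_t)^0.38 = (1810/3000)^0.38 = 0.8253
d^0.81 = 1350^0.81 = 343.2
v^0.44 = 9800^0.44 = 57.03
g^-0.24 = 0.25^-0.24 = 1.395
D = 1.47 × 0.8253 × 343.2 × 57.03 × 1.395 = 33125 m
   = 33.12 km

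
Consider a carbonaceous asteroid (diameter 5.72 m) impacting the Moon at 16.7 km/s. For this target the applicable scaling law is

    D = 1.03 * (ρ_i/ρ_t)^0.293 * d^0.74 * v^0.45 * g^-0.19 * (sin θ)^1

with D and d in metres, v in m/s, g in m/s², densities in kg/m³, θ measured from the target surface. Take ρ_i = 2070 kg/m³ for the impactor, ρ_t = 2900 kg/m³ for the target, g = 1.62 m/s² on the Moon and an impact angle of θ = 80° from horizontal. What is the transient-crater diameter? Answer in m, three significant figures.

In SI units: v = 16700 m/s.
(ρ_i/ρ_t)^0.293 = (2070/2900)^0.293 = 0.9059
d^0.74 = 5.72^0.74 = 3.635
v^0.45 = 16700^0.45 = 79.47
g^-0.19 = 1.62^-0.19 = 0.9124
(sin 80°)^1 = 0.9848^1 = 0.9848
D = 1.03 × 0.9059 × 3.635 × 79.47 × 0.9124 × 0.9848 = 242.2 m

D ≈ 242 m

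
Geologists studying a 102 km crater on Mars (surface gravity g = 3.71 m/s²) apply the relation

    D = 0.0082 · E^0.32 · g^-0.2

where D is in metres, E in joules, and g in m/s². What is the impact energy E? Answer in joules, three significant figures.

E ≈ 3.37 × 10^22 J

Rearranging: E = [D / (0.0082 · g^-0.2)]^(1/0.32).
D = 102000 m.
g^-0.2 = 3.71^-0.2 = 0.7694
D / (0.0082 × 0.7694) = 102000 / (6.309 × 10^-3) = 1.617 × 10^7
E = (1.617 × 10^7)^3.125 = 3.367 × 10^22 J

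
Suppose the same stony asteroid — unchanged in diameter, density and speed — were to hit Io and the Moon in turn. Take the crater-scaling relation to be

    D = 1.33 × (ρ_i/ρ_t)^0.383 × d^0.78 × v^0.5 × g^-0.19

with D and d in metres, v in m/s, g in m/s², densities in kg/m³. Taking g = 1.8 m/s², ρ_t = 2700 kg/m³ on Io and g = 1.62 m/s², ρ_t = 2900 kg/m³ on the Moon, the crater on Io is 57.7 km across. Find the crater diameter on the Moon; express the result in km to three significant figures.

The impactor-only factors (d, v, ρ_i) cancel in the ratio, leaving D_Moon/D_Io = (g_Moon/g_Io)^-0.19 · (ρ_t,Io/ρ_t,Moon)^0.383.
(1.62/1.8)^-0.19 = 0.9000^-0.19 = 1.020
(2700/2900)^0.383 = 0.9310^0.383 = 0.9730
Ratio = 1.020 × 0.9730 = 0.9925
D_Moon = 0.9925 × 57.7 km = 57.3 km

D ≈ 57.3 km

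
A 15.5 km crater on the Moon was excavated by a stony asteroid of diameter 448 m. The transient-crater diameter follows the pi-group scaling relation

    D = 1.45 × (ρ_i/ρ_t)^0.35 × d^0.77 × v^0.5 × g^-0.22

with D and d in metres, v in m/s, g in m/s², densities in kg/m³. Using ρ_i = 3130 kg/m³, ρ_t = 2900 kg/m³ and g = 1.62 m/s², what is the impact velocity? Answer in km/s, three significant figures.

v ≈ 11.1 km/s

Rearranging for v: v = [D / (1.45 · (3130/2900)^0.35 · 448^0.77 · 1.62^-0.22)]^(1/0.5).
D = 15500 m.
(3130/2900)^0.35 = 1.027
448^0.77 = 110.0
1.62^-0.22 = 0.8993
Denominator = 1.45 × 1.027 × 110.0 × 0.8993 = 147.3
D / 147.3 = 15500 / 147.3 = 105.2
v = 105.2^(1/0.5) = 105.2^2 = 11067 m/s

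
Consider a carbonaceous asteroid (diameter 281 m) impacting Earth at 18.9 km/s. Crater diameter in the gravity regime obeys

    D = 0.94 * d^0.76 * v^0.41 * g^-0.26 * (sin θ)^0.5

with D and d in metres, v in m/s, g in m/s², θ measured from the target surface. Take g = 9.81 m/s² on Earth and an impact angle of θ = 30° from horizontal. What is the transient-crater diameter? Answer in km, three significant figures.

In SI units: v = 18900 m/s.
d^0.76 = 281^0.76 = 72.61
v^0.41 = 18900^0.41 = 56.67
g^-0.26 = 9.81^-0.26 = 0.5523
(sin 30°)^0.5 = 0.5000^0.5 = 0.7071
D = 0.94 × 72.61 × 56.67 × 0.5523 × 0.7071 = 1511 m
   = 1.511 km

D ≈ 1.51 km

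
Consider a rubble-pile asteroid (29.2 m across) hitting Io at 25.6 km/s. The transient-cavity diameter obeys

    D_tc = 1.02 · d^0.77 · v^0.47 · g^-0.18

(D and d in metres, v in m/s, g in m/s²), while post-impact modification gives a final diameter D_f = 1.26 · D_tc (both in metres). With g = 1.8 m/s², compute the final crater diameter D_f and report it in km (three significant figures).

v = 25600 m/s.
d^0.77 = 29.2^0.77 = 13.44
v^0.47 = 25600^0.47 = 118.0
g^-0.18 = 1.8^-0.18 = 0.8996
D_tc = 1.02 × 13.44 × 118.0 × 0.8996 = 1455 m
D_f = 1.26 × 1455 = 1833 m
     = 1.833 km

D_f ≈ 1.83 km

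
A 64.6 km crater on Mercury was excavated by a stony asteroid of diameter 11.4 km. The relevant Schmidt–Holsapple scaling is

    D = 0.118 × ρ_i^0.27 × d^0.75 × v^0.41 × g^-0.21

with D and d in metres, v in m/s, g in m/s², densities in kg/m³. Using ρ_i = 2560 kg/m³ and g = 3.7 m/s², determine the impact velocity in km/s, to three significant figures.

Rearranging for v: v = [D / (0.118 · 2560^0.27 · 11400^0.75 · 3.7^-0.21)]^(1/0.41).
D = 64600 m.
2560^0.27 = 8.322
11400^0.75 = 1103
3.7^-0.21 = 0.7598
Denominator = 0.118 × 8.322 × 1103 × 0.7598 = 823.0
D / 823.0 = 64600 / 823.0 = 78.49
v = 78.49^(1/0.41) = 78.49^2.439 = 41827 m/s

v ≈ 41.8 km/s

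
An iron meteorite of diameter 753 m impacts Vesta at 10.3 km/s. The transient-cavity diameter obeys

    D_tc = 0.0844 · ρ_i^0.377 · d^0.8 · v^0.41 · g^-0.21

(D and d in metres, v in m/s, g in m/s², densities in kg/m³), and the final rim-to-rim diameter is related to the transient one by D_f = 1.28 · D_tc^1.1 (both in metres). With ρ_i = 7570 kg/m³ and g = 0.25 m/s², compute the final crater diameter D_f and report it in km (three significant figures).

D_f ≈ 104 km

v = 10300 m/s.
ρ_i^0.377 = 7570^0.377 = 29.00
d^0.8 = 753^0.8 = 200.2
v^0.41 = 10300^0.41 = 44.18
g^-0.21 = 0.25^-0.21 = 1.338
D_tc = 0.0844 × 29.00 × 200.2 × 44.18 × 1.338 = 28970 m
D_f = 1.28 × (28970)^1.1 = 1.036 × 10^5 m
     = 103.6 km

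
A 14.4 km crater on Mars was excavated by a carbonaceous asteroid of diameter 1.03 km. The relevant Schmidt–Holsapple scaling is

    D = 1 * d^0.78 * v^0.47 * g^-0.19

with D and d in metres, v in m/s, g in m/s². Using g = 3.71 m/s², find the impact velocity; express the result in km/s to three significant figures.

Rearranging for v: v = [D / (1 · 1030^0.78 · 3.71^-0.19)]^(1/0.47).
D = 14400 m.
1030^0.78 = 223.9
3.71^-0.19 = 0.7795
Denominator = 1 × 223.9 × 0.7795 = 174.5
D / 174.5 = 14400 / 174.5 = 82.52
v = 82.52^(1/0.47) = 82.52^2.1277 = 11964 m/s

v ≈ 12.0 km/s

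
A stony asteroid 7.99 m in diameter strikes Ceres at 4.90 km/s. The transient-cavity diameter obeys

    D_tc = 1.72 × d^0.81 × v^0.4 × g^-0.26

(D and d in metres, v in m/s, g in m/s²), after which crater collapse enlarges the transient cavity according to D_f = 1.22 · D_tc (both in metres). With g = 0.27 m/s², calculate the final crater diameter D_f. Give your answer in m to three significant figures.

v = 4900 m/s.
d^0.81 = 7.99^0.81 = 5.383
v^0.4 = 4900^0.4 = 29.93
g^-0.26 = 0.27^-0.26 = 1.406
D_tc = 1.72 × 5.383 × 29.93 × 1.406 = 389.6 m
D_f = 1.22 × 389.6 = 475.3 m

D_f ≈ 475 m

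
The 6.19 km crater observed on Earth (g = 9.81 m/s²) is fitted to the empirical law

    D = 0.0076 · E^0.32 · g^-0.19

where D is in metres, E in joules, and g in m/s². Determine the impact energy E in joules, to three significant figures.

E ≈ 1.15 × 10^19 J

Rearranging: E = [D / (0.0076 · g^-0.19)]^(1/0.32).
D = 6190 m.
g^-0.19 = 9.81^-0.19 = 0.6480
D / (0.0076 × 0.6480) = 6190 / (4.925 × 10^-3) = 1.257 × 10^6
E = (1.257 × 10^6)^3.125 = 1.149 × 10^19 J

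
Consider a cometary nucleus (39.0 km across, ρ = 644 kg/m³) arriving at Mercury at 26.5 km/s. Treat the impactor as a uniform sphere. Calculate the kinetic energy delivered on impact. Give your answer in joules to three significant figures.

d = 39000 m; v = 26500 m/s.
Mass m = (π/6) ρ d³ = (π/6) × 644 × (39000)³ = 2.000 × 10^16 kg
E = ½ m v² = 0.5 × 2.000 × 10^16 × (26500)² = 7.022 × 10^24 J

E ≈ 7.02 × 10^24 J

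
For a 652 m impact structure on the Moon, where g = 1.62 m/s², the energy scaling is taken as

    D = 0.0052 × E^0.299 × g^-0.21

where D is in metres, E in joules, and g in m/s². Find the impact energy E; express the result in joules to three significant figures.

Rearranging: E = [D / (0.0052 · g^-0.21)]^(1/0.299).
g^-0.21 = 1.62^-0.21 = 0.9037
D / (0.0052 × 0.9037) = 652 / (4.699 × 10^-3) = 1.388 × 10^5
E = (1.388 × 10^5)^3.3445 = 1.580 × 10^17 J

E ≈ 1.58 × 10^17 J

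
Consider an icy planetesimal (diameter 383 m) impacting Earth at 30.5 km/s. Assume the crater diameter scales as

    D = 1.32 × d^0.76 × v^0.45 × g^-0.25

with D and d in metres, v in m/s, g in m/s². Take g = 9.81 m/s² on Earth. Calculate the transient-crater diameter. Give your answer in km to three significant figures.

D ≈ 7.14 km

In SI units: v = 30500 m/s.
d^0.76 = 383^0.76 = 91.88
v^0.45 = 30500^0.45 = 104.2
g^-0.25 = 9.81^-0.25 = 0.5650
D = 1.32 × 91.88 × 104.2 × 0.5650 = 7140 m
   = 7.140 km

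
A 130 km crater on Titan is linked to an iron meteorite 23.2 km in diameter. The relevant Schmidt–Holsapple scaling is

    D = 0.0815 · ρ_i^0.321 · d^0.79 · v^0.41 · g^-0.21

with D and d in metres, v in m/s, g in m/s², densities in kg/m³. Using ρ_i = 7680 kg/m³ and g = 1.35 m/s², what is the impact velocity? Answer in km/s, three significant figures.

Rearranging for v: v = [D / (0.0815 · 7680^0.321 · 23200^0.79 · 1.35^-0.21)]^(1/0.41).
D = 130000 m.
7680^0.321 = 17.67
23200^0.79 = 2810
1.35^-0.21 = 0.9389
Denominator = 0.0815 × 17.67 × 2810 × 0.9389 = 3799
D / 3799 = 130000 / 3799 = 34.22
v = 34.22^(1/0.41) = 34.22^2.439 = 5522 m/s

v ≈ 5.52 km/s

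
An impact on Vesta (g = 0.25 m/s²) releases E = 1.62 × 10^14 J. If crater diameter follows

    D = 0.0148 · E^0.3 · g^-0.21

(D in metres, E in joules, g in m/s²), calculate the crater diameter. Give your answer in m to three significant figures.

E^0.3 = (1.62 × 10^14)^0.3 = 1.832 × 10^4
g^-0.21 = 0.25^-0.21 = 1.338
D = 0.0148 × 1.832 × 10^4 × 1.338 = 362.8 m

D ≈ 363 m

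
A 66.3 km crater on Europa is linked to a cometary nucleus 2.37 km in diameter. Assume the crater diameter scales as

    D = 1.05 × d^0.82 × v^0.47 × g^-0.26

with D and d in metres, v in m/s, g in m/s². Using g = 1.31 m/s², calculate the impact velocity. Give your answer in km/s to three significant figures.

v ≈ 24.6 km/s

Rearranging for v: v = [D / (1.05 · 2370^0.82 · 1.31^-0.26)]^(1/0.47).
D = 66300 m.
2370^0.82 = 585.2
1.31^-0.26 = 0.9322
Denominator = 1.05 × 585.2 × 0.9322 = 572.8
D / 572.8 = 66300 / 572.8 = 115.7
v = 115.7^(1/0.47) = 115.7^2.1277 = 24556 m/s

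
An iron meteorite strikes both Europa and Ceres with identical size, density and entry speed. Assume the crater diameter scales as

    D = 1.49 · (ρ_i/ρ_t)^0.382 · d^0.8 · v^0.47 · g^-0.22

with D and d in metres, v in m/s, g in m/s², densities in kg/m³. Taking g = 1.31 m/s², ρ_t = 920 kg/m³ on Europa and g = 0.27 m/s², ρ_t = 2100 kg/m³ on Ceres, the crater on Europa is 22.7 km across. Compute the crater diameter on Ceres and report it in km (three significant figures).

The impactor-only factors (d, v, ρ_i) cancel in the ratio, leaving D_Ceres/D_Europa = (g_Ceres/g_Europa)^-0.22 · (ρ_t,Europa/ρ_t,Ceres)^0.382.
(0.27/1.31)^-0.22 = 0.2061^-0.22 = 1.415
(920/2100)^0.382 = 0.4381^0.382 = 0.7296
Ratio = 1.415 × 0.7296 = 1.032
D_Ceres = 1.032 × 22.7 km = 23.4 km

D ≈ 23.4 km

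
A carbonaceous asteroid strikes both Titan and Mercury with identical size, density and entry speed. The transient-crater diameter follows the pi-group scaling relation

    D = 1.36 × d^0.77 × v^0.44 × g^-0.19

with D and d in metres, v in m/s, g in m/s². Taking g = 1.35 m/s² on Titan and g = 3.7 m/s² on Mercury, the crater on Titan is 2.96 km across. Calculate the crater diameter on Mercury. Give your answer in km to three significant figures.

D ≈ 2.44 km

All impactor-dependent factors cancel in the ratio, leaving D_Mercury/D_Titan = (g_Mercury/g_Titan)^-0.19.
(3.7/1.35)^-0.19 = 2.741^-0.19 = 0.8257
D_Mercury = 0.8257 × 2.96 km = 2.44 km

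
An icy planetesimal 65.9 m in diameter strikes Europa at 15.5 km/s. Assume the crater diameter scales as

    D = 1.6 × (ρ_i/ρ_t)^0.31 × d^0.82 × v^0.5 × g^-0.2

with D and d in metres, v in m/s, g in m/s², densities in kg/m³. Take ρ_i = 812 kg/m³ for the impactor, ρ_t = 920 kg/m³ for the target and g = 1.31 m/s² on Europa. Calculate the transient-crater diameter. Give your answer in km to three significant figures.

D ≈ 5.63 km

In SI units: v = 15500 m/s.
(ρ_i/ρ_t)^0.31 = (812/920)^0.31 = 0.9620
d^0.82 = 65.9^0.82 = 31.01
v^0.5 = 15500^0.5 = 124.5
g^-0.2 = 1.31^-0.2 = 0.9474
D = 1.6 × 0.9620 × 31.01 × 124.5 × 0.9474 = 5630 m
   = 5.630 km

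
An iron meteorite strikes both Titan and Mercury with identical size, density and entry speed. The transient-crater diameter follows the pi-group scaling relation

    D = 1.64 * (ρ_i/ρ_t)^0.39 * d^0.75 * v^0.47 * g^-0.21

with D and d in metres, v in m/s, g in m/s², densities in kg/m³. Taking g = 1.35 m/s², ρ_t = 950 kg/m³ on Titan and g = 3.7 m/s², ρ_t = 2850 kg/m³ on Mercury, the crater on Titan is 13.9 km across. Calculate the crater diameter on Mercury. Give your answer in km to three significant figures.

D ≈ 7.33 km

The impactor-only factors (d, v, ρ_i) cancel in the ratio, leaving D_Mercury/D_Titan = (g_Mercury/g_Titan)^-0.21 · (ρ_t,Titan/ρ_t,Mercury)^0.39.
(3.7/1.35)^-0.21 = 2.741^-0.21 = 0.8092
(950/2850)^0.39 = 0.3333^0.39 = 0.6515
Ratio = 0.8092 × 0.6515 = 0.5272
D_Mercury = 0.5272 × 13.9 km = 7.33 km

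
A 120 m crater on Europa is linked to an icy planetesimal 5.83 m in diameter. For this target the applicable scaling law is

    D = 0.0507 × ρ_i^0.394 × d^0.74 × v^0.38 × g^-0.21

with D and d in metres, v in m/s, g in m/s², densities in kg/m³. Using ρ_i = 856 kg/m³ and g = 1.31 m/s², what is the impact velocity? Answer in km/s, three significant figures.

v ≈ 25.9 km/s

Rearranging for v: v = [D / (0.0507 · 856^0.394 · 5.83^0.74 · 1.31^-0.21)]^(1/0.38).
856^0.394 = 14.30
5.83^0.74 = 3.686
1.31^-0.21 = 0.9449
Denominator = 0.0507 × 14.30 × 3.686 × 0.9449 = 2.525
D / 2.525 = 120 / 2.525 = 47.52
v = 47.52^(1/0.38) = 47.52^2.6316 = 25874 m/s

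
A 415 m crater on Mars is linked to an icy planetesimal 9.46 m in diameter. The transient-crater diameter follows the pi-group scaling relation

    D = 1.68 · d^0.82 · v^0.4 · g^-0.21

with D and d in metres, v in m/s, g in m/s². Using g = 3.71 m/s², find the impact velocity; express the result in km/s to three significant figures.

v ≈ 19.1 km/s

Rearranging for v: v = [D / (1.68 · 9.46^0.82 · 3.71^-0.21)]^(1/0.4).
9.46^0.82 = 6.313
3.71^-0.21 = 0.7593
Denominator = 1.68 × 6.313 × 0.7593 = 8.053
D / 8.053 = 415 / 8.053 = 51.53
v = 51.53^(1/0.4) = 51.53^2.5 = 19061 m/s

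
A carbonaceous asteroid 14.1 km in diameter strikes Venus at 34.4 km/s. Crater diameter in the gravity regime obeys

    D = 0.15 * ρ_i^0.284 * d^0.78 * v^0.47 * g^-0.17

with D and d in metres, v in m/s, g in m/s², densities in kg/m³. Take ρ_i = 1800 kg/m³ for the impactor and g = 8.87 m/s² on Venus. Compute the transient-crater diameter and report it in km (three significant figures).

In SI units: d = 14100 m, v = 34400 m/s.
ρ_i^0.284 = 1800^0.284 = 8.404
d^0.78 = 14100^0.78 = 1723
v^0.47 = 34400^0.47 = 135.6
g^-0.17 = 8.87^-0.17 = 0.6900
D = 0.15 × 8.404 × 1723 × 135.6 × 0.6900 = 2.032 × 10^5 m
   = 203.2 km

D ≈ 203 km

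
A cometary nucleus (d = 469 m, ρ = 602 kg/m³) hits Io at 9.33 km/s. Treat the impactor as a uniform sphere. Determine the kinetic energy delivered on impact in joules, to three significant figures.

E ≈ 1.42 × 10^18 J

v = 9330 m/s.
Mass m = (π/6) ρ d³ = (π/6) × 602 × (469)³ = 3.252 × 10^10 kg
E = ½ m v² = 0.5 × 3.252 × 10^10 × (9330)² = 1.415 × 10^18 J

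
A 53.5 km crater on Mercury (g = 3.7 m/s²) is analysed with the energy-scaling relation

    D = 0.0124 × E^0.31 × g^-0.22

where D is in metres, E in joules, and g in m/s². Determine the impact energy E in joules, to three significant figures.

Rearranging: E = [D / (0.0124 · g^-0.22)]^(1/0.31).
D = 53500 m.
g^-0.22 = 3.7^-0.22 = 0.7499
D / (0.0124 × 0.7499) = 53500 / (9.299 × 10^-3) = 5.753 × 10^6
E = (5.753 × 10^6)^3.2258 = 6.398 × 10^21 J

E ≈ 6.40 × 10^21 J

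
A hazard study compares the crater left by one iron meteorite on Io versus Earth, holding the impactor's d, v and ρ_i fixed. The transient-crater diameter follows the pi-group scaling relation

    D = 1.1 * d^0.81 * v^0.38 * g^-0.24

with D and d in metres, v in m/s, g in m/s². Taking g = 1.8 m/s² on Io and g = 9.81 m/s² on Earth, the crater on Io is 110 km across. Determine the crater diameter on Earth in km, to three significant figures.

D ≈ 73.2 km

All impactor-dependent factors cancel in the ratio, leaving D_Earth/D_Io = (g_Earth/g_Io)^-0.24.
(9.81/1.8)^-0.24 = 5.450^-0.24 = 0.6657
D_Earth = 0.6657 × 110 km = 73.2 km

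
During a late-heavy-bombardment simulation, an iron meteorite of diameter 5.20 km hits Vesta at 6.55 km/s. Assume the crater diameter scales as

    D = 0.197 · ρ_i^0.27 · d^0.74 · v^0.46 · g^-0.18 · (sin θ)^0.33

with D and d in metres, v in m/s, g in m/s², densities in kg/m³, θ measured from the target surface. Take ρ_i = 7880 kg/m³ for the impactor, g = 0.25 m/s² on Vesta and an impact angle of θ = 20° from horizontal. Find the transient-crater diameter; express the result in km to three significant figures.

In SI units: d = 5200 m, v = 6550 m/s.
ρ_i^0.27 = 7880^0.27 = 11.27
d^0.74 = 5200^0.74 = 562.1
v^0.46 = 6550^0.46 = 56.95
g^-0.18 = 0.25^-0.18 = 1.283
(sin 20°)^0.33 = 0.3420^0.33 = 0.7018
D = 0.197 × 11.27 × 562.1 × 56.95 × 1.283 × 0.7018 = 63994 m
   = 63.99 km

D ≈ 64.0 km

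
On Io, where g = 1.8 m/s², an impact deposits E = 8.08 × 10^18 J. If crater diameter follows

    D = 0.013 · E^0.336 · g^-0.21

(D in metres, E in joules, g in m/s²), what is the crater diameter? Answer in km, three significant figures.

E^0.336 = (8.08 × 10^18)^0.336 = 2.254 × 10^6
g^-0.21 = 1.8^-0.21 = 0.8839
D = 0.013 × 2.254 × 10^6 × 0.8839 = 25900 m
   = 25.90 km

D ≈ 25.9 km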